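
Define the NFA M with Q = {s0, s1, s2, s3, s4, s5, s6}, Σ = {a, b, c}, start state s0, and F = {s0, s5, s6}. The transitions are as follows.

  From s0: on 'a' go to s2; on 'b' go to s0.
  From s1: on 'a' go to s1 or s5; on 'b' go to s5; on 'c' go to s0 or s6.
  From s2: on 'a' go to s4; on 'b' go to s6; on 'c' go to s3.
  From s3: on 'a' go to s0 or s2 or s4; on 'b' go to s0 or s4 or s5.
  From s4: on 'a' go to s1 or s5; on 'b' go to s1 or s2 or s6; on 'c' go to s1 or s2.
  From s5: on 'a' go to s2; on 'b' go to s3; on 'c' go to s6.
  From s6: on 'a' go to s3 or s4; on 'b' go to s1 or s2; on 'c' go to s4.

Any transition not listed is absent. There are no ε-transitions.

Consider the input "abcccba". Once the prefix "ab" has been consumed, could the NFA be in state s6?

Yes

Start in {s0}.
Read 'a': {s0} → {s2}.
Read 'b': {s2} → {s6}.
State s6 is in {s6}.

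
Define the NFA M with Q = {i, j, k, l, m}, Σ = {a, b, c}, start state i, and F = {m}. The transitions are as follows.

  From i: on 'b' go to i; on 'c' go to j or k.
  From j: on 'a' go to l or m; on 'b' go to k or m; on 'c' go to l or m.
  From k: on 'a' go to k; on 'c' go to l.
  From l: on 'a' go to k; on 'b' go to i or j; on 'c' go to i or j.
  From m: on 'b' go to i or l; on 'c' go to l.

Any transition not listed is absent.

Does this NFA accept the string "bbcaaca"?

No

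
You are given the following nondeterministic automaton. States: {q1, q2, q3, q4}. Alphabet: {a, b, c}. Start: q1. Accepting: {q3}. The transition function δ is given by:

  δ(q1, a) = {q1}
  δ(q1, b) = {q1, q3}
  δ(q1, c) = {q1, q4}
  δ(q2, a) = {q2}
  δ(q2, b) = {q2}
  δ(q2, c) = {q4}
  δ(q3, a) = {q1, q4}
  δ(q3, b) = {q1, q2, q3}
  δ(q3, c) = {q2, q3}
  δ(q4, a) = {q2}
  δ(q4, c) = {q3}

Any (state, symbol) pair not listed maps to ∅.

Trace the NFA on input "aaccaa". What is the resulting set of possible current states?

Start in {q1}.
Read 'a': {q1} → {q1}.
Read 'a': {q1} → {q1}.
Read 'c': {q1} → {q1, q4}.
Read 'c': {q1, q4} → {q1, q3, q4}.
Read 'a': {q1, q3, q4} → {q1, q2, q4}.
Read 'a': {q1, q2, q4} → {q1, q2}.

{q1, q2}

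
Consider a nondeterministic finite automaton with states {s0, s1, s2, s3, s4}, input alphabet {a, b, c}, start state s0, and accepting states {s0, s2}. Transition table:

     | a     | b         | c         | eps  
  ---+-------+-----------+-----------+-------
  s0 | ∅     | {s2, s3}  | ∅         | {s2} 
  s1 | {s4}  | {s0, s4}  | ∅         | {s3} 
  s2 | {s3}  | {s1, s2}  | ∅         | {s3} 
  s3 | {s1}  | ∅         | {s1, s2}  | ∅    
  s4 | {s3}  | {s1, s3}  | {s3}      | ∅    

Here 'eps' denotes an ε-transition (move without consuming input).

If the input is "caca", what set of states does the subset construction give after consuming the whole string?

Start: ε-closure({s0}) = {s0, s2, s3}.
Read 'c': s0→∅, s2→∅, s3→{s1, s2}; union {s1, s2}; ε-closure = {s1, s2, s3}.
Read 'a': s1→{s4}, s2→{s3}, s3→{s1}; now {s1, s3, s4}.
Read 'c': s1→∅, s3→{s1, s2}, s4→{s3}; now {s1, s2, s3}.
Read 'a': s1→{s4}, s2→{s3}, s3→{s1}; now {s1, s3, s4}.

{s1, s3, s4}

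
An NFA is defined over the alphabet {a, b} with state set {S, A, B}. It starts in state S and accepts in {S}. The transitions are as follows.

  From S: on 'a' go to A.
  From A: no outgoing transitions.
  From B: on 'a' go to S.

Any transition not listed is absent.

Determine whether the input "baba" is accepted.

Start in {S}.
Read 'b': S→∅; now ∅.
The set is empty and remains empty for the remaining 3 symbols.
The final set ∅ contains no accepting state.

No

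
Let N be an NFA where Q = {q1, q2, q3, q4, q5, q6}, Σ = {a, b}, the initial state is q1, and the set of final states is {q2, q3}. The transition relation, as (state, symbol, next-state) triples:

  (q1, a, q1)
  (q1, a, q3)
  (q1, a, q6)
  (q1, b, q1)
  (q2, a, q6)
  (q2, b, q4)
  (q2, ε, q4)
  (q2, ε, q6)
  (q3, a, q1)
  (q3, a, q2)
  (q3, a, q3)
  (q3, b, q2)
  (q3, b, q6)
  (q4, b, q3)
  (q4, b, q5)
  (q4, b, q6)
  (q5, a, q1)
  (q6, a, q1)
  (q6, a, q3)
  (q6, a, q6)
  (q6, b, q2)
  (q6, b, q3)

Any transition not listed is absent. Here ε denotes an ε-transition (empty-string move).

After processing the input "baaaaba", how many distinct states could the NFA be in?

5

Start in {q1}.
Read 'b': q1→{q1}; now {q1}.
Read 'a': q1→{q1, q3, q6}; now {q1, q3, q6}.
Read 'a': q1→{q1, q3, q6}, q3→{q1, q2, q3}, q6→{q1, q3, q6}; union {q1, q2, q3, q6}; ε-closure = {q1, q2, q3, q4, q6}.
Read 'a': q1→{q1, q3, q6}, q2→{q6}, q3→{q1, q2, q3}, q4→∅, q6→{q1, q3, q6}; union {q1, q2, q3, q6}; ε-closure = {q1, q2, q3, q4, q6}.
Read 'a': q1→{q1, q3, q6}, q2→{q6}, q3→{q1, q2, q3}, q4→∅, q6→{q1, q3, q6}; union {q1, q2, q3, q6}; ε-closure = {q1, q2, q3, q4, q6}.
Read 'b': q1→{q1}, q2→{q4}, q3→{q2, q6}, q4→{q3, q5, q6}, q6→{q2, q3}; now {q1, q2, q3, q4, q5, q6}.
Read 'a': q1→{q1, q3, q6}, q2→{q6}, q3→{q1, q2, q3}, q4→∅, q5→{q1}, q6→{q1, q3, q6}; union {q1, q2, q3, q6}; ε-closure = {q1, q2, q3, q4, q6}.
That set has 5 states.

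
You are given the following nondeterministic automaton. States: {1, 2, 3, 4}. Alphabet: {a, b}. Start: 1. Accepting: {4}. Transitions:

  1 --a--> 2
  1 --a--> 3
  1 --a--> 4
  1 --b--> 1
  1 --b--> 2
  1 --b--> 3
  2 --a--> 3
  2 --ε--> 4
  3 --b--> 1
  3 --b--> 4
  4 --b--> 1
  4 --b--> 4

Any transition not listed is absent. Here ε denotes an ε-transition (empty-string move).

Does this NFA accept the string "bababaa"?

No

Start in {1}.
Read 'b': 1→{1, 2, 3}; union {1, 2, 3}; ε-closure = {1, 2, 3, 4}.
Read 'a': 1→{2, 3, 4}, 2→{3}, 3→∅, 4→∅; now {2, 3, 4}.
Read 'b': 2→∅, 3→{1, 4}, 4→{1, 4}; now {1, 4}.
Read 'a': 1→{2, 3, 4}, 4→∅; now {2, 3, 4}.
Read 'b': 2→∅, 3→{1, 4}, 4→{1, 4}; now {1, 4}.
Read 'a': 1→{2, 3, 4}, 4→∅; now {2, 3, 4}.
Read 'a': 2→{3}, 3→∅, 4→∅; now {3}.
The final set {3} contains no accepting state.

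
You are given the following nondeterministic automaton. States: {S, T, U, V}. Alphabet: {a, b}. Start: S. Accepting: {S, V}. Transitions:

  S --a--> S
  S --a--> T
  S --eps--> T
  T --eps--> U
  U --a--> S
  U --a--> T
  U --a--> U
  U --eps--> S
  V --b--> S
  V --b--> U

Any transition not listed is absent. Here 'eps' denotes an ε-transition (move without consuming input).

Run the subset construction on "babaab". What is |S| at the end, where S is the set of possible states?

0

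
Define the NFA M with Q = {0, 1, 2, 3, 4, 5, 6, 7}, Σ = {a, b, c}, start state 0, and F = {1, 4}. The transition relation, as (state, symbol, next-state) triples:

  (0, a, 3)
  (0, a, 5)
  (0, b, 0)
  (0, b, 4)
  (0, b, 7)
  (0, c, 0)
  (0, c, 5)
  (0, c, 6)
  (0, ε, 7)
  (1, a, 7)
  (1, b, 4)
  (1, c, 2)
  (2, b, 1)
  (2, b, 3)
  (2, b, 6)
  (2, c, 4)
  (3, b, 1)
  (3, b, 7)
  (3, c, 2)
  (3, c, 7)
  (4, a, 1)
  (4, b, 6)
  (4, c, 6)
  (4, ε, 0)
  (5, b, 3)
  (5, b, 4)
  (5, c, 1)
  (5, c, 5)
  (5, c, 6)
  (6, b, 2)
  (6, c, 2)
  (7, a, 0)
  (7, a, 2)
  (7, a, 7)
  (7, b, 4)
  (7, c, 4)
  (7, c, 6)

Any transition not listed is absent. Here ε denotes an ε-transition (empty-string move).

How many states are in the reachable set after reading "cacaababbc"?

Start: ε-closure({0}) = {0, 7}.
Read 'c': 0→{0, 5, 6}, 7→{4, 6}; union {0, 4, 5, 6}; ε-closure = {0, 4, 5, 6, 7}.
Read 'a': 0→{3, 5}, 4→{1}, 5→∅, 6→∅, 7→{0, 2, 7}; now {0, 1, 2, 3, 5, 7}.
Read 'c': 0→{0, 5, 6}, 1→{2}, 2→{4}, 3→{2, 7}, 5→{1, 5, 6}, 7→{4, 6}; now {0, 1, 2, 4, 5, 6, 7}.
Read 'a': 0→{3, 5}, 1→{7}, 2→∅, 4→{1}, 5→∅, 6→∅, 7→{0, 2, 7}; now {0, 1, 2, 3, 5, 7}.
Read 'a': 0→{3, 5}, 1→{7}, 2→∅, 3→∅, 5→∅, 7→{0, 2, 7}; now {0, 2, 3, 5, 7}.
Read 'b': 0→{0, 4, 7}, 2→{1, 3, 6}, 3→{1, 7}, 5→{3, 4}, 7→{4}; now {0, 1, 3, 4, 6, 7}.
Read 'a': 0→{3, 5}, 1→{7}, 3→∅, 4→{1}, 6→∅, 7→{0, 2, 7}; now {0, 1, 2, 3, 5, 7}.
Read 'b': 0→{0, 4, 7}, 1→{4}, 2→{1, 3, 6}, 3→{1, 7}, 5→{3, 4}, 7→{4}; now {0, 1, 3, 4, 6, 7}.
Read 'b': 0→{0, 4, 7}, 1→{4}, 3→{1, 7}, 4→{6}, 6→{2}, 7→{4}; now {0, 1, 2, 4, 6, 7}.
Read 'c': 0→{0, 5, 6}, 1→{2}, 2→{4}, 4→{6}, 6→{2}, 7→{4, 6}; union {0, 2, 4, 5, 6}; ε-closure = {0, 2, 4, 5, 6, 7}.
That set has 6 states.

6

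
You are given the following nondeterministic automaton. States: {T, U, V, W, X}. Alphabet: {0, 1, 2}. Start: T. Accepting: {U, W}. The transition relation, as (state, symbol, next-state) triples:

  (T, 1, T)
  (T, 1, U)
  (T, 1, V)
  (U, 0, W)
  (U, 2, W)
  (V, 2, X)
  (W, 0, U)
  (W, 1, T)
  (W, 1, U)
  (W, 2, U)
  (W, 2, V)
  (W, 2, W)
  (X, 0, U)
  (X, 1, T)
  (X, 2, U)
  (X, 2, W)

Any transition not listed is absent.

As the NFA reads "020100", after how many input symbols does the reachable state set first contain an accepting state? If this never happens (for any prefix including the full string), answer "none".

none

Start in {T}.
Read '0': T→∅; now ∅.
The set is empty and remains empty for the remaining 5 symbols.
No reachable set along the way intersects F.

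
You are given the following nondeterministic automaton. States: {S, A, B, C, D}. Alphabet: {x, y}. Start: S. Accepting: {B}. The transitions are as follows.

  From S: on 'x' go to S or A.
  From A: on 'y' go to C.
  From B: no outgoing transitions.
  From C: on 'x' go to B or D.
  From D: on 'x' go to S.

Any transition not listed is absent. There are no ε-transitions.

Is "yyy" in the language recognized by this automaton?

Start in {S}.
Read 'y': S→∅; now ∅.
The set is empty and remains empty for the remaining 2 symbols.
The final set ∅ contains no accepting state.

No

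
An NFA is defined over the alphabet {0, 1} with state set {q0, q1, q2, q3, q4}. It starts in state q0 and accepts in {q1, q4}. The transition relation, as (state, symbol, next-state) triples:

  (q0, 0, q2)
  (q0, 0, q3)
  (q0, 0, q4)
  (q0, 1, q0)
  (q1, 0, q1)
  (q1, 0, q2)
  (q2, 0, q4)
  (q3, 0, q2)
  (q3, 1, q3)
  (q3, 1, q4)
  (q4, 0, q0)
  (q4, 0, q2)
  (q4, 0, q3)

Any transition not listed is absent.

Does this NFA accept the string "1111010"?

No

Start in {q0}.
Read '1': {q0} → {q0}.
Read '1': {q0} → {q0}.
Read '1': {q0} → {q0}.
Read '1': {q0} → {q0}.
Read '0': {q0} → {q2, q3, q4}.
Read '1': {q2, q3, q4} → {q3, q4}.
Read '0': {q3, q4} → {q0, q2, q3}.
The final set {q0, q2, q3} contains no accepting state.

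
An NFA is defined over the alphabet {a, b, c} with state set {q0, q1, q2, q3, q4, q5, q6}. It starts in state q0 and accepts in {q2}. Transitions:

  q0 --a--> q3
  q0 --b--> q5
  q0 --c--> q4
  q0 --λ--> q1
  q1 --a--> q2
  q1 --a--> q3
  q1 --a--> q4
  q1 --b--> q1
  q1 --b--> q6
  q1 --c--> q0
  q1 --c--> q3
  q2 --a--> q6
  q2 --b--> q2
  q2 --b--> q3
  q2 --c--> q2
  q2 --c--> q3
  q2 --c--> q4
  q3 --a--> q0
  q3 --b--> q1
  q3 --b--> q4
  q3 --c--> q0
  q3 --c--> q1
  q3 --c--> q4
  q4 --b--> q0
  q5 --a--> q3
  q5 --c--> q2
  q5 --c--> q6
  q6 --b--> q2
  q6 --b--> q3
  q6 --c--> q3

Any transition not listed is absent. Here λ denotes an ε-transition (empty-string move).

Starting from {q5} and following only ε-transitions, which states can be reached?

Begin with {q5}.
No ε-moves leave this set, so the closure equals the set itself.

{q5}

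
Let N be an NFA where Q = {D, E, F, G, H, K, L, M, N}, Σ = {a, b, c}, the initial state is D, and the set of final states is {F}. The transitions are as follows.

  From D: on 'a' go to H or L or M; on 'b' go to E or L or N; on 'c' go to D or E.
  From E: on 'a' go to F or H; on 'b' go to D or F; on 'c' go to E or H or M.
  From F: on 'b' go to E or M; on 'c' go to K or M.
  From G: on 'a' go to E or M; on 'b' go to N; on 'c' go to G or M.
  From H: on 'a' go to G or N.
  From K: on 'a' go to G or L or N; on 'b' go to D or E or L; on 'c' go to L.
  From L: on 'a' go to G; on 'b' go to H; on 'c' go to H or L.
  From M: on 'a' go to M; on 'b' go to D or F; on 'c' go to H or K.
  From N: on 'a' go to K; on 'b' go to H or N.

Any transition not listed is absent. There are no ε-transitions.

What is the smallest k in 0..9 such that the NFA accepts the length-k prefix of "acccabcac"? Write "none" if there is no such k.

none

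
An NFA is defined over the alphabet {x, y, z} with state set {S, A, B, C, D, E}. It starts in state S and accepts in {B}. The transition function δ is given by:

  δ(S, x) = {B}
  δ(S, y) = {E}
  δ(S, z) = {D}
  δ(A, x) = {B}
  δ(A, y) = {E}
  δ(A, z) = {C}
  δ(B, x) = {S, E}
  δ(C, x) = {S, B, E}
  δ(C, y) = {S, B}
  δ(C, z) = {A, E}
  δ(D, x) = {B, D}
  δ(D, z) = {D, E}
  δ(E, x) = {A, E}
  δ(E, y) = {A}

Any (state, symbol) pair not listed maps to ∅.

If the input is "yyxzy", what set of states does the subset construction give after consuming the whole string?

Start in {S}.
Read 'y': {S} → {E}.
Read 'y': {E} → {A}.
Read 'x': {A} → {B}.
Read 'z': {B} → ∅.
The set is empty and remains empty for the remaining 1 symbol.

∅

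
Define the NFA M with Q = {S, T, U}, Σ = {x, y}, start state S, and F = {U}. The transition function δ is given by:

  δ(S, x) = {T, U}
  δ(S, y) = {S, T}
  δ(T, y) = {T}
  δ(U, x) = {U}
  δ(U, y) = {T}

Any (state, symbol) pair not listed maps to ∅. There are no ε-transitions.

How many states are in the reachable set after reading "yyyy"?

2

Start in {S}.
Read 'y': S→{S, T}; now {S, T}.
Read 'y': S→{S, T}, T→{T}; now {S, T}.
Read 'y': S→{S, T}, T→{T}; now {S, T}.
Read 'y': S→{S, T}, T→{T}; now {S, T}.
That set has 2 states.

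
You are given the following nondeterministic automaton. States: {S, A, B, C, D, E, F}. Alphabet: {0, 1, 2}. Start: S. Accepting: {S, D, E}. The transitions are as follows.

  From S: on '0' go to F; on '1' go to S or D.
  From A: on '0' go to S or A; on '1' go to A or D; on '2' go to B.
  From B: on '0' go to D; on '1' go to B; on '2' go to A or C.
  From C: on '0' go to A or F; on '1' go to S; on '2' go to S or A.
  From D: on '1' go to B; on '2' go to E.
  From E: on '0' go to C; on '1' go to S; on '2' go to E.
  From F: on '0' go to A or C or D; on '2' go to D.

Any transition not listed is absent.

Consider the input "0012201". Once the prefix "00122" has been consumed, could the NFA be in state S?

Start in {S}.
Read '0': {S} → {F}.
Read '0': {F} → {A, C, D}.
Read '1': {A, C, D} → {S, A, B, D}.
Read '2': {S, A, B, D} → {A, B, C, E}.
Read '2': {A, B, C, E} → {S, A, B, C, E}.
State S is in {S, A, B, C, E}.

Yes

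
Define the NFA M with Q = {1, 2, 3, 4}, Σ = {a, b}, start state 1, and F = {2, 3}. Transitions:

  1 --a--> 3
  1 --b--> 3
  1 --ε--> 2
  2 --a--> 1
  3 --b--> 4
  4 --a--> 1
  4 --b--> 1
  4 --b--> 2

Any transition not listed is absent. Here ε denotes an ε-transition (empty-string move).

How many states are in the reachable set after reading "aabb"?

Start: ε-closure({1}) = {1, 2}.
Read 'a': 1→{3}, 2→{1}; union {1, 3}; ε-closure = {1, 2, 3}.
Read 'a': 1→{3}, 2→{1}, 3→∅; union {1, 3}; ε-closure = {1, 2, 3}.
Read 'b': 1→{3}, 2→∅, 3→{4}; now {3, 4}.
Read 'b': 3→{4}, 4→{1, 2}; now {1, 2, 4}.
That set has 3 states.

3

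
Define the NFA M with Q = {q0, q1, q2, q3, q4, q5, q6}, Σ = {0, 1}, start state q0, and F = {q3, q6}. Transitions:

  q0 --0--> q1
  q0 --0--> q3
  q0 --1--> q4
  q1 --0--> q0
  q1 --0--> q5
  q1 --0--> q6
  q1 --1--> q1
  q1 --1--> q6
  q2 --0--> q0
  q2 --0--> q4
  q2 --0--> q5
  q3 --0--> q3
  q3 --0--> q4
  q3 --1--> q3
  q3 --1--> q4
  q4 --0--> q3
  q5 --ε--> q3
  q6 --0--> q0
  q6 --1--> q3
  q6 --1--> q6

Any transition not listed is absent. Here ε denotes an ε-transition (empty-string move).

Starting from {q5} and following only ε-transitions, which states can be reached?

{q3, q5}

Begin with {q5}.
ε-move q5 → q3; add q3.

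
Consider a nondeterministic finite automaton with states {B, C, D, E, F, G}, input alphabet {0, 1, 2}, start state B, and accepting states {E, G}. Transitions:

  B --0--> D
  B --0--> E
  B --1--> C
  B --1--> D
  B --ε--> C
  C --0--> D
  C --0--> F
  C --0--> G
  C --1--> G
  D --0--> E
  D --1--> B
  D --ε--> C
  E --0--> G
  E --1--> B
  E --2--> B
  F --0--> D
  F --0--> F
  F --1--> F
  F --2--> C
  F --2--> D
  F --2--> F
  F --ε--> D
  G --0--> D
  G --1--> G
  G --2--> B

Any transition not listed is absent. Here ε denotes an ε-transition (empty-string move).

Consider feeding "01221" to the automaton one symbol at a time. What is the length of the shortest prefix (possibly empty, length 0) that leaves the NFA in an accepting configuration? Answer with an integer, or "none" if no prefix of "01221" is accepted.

Start: ε-closure({B}) = {B, C}.
Read '0': B→{D, E}, C→{D, F, G}; union {D, E, F, G}; ε-closure = {C, D, E, F, G}.
None of the earlier sets intersect F, but {C, D, E, F, G} does.

1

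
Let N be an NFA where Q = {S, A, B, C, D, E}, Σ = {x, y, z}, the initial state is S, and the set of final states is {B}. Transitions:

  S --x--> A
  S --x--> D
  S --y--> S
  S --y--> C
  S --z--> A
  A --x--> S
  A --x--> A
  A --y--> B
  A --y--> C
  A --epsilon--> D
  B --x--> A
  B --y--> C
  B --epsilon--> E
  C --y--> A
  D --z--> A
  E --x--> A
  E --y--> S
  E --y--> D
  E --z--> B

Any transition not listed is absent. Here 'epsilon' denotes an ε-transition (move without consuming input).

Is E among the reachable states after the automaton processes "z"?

Start in {S}.
Read 'z': {S} → {A, D}.
State E is not in {A, D}.

No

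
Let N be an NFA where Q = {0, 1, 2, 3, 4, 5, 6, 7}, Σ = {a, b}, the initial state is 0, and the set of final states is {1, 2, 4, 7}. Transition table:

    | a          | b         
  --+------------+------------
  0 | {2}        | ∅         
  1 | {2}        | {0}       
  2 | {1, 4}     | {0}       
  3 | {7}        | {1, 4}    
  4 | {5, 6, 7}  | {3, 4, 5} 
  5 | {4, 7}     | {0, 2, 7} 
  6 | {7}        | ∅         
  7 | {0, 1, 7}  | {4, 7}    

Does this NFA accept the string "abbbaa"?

No

Start in {0}.
Read 'a': {0} → {2}.
Read 'b': {2} → {0}.
Read 'b': {0} → ∅.
The set is empty and remains empty for the remaining 3 symbols.
The final set ∅ contains no accepting state.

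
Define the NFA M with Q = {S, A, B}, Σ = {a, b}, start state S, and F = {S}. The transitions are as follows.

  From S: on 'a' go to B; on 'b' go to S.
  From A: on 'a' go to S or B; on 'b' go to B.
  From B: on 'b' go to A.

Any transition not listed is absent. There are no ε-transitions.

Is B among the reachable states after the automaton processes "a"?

Yes

Start in {S}.
Read 'a': S→{B}; now {B}.
State B is in {B}.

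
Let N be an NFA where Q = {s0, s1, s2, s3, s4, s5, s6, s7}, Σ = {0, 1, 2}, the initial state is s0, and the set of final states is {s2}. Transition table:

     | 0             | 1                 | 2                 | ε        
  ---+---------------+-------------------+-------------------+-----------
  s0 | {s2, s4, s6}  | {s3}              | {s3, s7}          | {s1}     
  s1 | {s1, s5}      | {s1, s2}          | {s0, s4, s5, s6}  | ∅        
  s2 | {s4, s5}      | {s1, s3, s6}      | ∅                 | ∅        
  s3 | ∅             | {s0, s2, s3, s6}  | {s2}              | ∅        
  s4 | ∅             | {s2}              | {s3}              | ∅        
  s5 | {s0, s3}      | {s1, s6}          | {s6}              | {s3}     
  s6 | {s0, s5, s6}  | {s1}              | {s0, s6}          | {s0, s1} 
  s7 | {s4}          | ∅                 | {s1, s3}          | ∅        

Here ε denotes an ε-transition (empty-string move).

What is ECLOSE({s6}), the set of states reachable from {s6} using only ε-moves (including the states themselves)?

Begin with {s6}.
ε-move s6 → s0; add s0.
ε-move s6 → s1; add s1.

{s0, s1, s6}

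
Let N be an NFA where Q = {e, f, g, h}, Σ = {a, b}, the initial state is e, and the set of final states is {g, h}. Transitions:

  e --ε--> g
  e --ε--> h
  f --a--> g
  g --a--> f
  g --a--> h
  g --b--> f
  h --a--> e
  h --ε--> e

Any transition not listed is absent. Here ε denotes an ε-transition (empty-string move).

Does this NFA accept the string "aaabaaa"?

Yes

Start: ε-closure({e}) = {e, g, h}.
Read 'a': e→∅, g→{f, h}, h→{e}; union {e, f, h}; ε-closure = {e, f, g, h}.
Read 'a': e→∅, f→{g}, g→{f, h}, h→{e}; now {e, f, g, h}.
Read 'a': e→∅, f→{g}, g→{f, h}, h→{e}; now {e, f, g, h}.
Read 'b': e→∅, f→∅, g→{f}, h→∅; now {f}.
Read 'a': f→{g}; now {g}.
Read 'a': g→{f, h}; union {f, h}; ε-closure = {e, f, g, h}.
Read 'a': e→∅, f→{g}, g→{f, h}, h→{e}; now {e, f, g, h}.
The final set {e, f, g, h} contains the accepting states g, h.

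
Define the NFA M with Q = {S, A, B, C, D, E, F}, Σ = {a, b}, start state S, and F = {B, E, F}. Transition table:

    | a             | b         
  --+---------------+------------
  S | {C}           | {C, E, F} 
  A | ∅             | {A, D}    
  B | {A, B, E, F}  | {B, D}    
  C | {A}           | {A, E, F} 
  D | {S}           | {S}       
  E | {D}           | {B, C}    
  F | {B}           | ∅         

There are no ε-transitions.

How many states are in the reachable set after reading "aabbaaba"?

Start in {S}.
Read 'a': S→{C}; now {C}.
Read 'a': C→{A}; now {A}.
Read 'b': A→{A, D}; now {A, D}.
Read 'b': A→{A, D}, D→{S}; now {S, A, D}.
Read 'a': S→{C}, A→∅, D→{S}; now {S, C}.
Read 'a': S→{C}, C→{A}; now {A, C}.
Read 'b': A→{A, D}, C→{A, E, F}; now {A, D, E, F}.
Read 'a': A→∅, D→{S}, E→{D}, F→{B}; now {S, B, D}.
That set has 3 states.

3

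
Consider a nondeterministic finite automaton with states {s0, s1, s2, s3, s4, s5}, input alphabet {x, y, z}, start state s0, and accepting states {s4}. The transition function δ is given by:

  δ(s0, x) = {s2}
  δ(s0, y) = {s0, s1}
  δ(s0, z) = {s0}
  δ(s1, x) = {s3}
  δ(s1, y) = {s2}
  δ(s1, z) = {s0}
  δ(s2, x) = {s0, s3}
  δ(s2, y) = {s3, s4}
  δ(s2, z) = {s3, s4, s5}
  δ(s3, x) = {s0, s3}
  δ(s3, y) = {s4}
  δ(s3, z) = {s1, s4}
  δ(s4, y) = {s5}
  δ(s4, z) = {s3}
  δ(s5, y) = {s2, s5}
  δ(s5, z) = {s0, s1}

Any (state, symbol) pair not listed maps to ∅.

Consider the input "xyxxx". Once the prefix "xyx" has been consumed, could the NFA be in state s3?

Start in {s0}.
Read 'x': {s0} → {s2}.
Read 'y': {s2} → {s3, s4}.
Read 'x': {s3, s4} → {s0, s3}.
State s3 is in {s0, s3}.

Yes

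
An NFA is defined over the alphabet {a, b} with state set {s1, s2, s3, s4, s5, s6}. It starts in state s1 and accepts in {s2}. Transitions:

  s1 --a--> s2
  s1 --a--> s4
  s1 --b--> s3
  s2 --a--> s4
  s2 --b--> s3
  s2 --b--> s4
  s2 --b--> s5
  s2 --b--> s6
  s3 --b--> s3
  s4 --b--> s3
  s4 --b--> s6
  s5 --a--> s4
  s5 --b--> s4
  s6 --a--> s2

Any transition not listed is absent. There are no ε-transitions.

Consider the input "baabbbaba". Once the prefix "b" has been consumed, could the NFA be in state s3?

Start in {s1}.
Read 'b': {s1} → {s3}.
State s3 is in {s3}.

Yes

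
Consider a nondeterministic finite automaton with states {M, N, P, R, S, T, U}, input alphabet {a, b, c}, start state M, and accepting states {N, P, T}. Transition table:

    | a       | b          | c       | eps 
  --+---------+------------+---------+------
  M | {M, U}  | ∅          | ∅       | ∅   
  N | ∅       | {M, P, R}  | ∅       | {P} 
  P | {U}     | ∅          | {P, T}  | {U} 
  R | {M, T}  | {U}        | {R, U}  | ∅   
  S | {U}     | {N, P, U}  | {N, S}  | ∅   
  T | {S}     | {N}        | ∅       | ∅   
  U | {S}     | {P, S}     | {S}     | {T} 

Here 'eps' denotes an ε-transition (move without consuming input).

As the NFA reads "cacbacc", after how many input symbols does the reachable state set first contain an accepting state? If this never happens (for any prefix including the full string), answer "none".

Start in {M}.
Read 'c': {M} → ∅.
The set is empty and remains empty for the remaining 6 symbols.
No reachable set along the way intersects F.

none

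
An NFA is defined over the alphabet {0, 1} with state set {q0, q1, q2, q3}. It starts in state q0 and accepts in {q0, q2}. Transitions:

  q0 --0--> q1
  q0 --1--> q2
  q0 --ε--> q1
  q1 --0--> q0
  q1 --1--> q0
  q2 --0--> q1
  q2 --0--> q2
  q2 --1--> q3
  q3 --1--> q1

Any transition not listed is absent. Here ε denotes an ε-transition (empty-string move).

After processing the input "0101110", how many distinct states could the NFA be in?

3

Start: ε-closure({q0}) = {q0, q1}.
Read '0': q0→{q1}, q1→{q0}; now {q0, q1}.
Read '1': q0→{q2}, q1→{q0}; union {q0, q2}; ε-closure = {q0, q1, q2}.
Read '0': q0→{q1}, q1→{q0}, q2→{q1, q2}; now {q0, q1, q2}.
Read '1': q0→{q2}, q1→{q0}, q2→{q3}; union {q0, q2, q3}; ε-closure = {q0, q1, q2, q3}.
Read '1': q0→{q2}, q1→{q0}, q2→{q3}, q3→{q1}; now {q0, q1, q2, q3}.
Read '1': q0→{q2}, q1→{q0}, q2→{q3}, q3→{q1}; now {q0, q1, q2, q3}.
Read '0': q0→{q1}, q1→{q0}, q2→{q1, q2}, q3→∅; now {q0, q1, q2}.
That set has 3 states.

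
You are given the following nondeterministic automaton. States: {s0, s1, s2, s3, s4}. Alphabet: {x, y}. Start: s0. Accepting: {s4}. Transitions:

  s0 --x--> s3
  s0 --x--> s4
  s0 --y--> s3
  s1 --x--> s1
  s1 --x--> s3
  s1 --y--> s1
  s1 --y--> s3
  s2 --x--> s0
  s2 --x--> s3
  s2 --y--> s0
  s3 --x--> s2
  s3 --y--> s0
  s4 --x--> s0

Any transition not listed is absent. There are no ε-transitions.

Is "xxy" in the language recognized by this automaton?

Start in {s0}.
Read 'x': {s0} → {s3, s4}.
Read 'x': {s3, s4} → {s0, s2}.
Read 'y': {s0, s2} → {s0, s3}.
The final set {s0, s3} contains no accepting state.

No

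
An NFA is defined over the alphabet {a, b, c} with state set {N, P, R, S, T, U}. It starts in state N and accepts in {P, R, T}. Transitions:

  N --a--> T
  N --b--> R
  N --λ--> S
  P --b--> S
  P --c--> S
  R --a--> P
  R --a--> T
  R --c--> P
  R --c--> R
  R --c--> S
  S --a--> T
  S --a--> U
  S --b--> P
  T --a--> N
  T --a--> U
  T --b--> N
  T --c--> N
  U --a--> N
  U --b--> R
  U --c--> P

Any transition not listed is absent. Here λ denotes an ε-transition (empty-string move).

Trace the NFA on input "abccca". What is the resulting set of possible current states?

Start: ε-closure({N}) = {N, S}.
Read 'a': N→{T}, S→{T, U}; now {T, U}.
Read 'b': T→{N}, U→{R}; union {N, R}; ε-closure = {N, R, S}.
Read 'c': N→∅, R→{P, R, S}, S→∅; now {P, R, S}.
Read 'c': P→{S}, R→{P, R, S}, S→∅; now {P, R, S}.
Read 'c': P→{S}, R→{P, R, S}, S→∅; now {P, R, S}.
Read 'a': P→∅, R→{P, T}, S→{T, U}; now {P, T, U}.

{P, T, U}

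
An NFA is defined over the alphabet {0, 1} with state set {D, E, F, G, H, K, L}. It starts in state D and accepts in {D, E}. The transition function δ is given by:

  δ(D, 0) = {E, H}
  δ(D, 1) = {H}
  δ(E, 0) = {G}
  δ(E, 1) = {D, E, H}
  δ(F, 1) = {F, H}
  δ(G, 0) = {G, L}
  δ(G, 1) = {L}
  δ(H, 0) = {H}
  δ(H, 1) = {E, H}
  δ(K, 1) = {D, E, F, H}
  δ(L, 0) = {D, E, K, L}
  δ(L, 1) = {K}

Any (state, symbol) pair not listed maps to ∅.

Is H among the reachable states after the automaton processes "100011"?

Yes

Start in {D}.
Read '1': D→{H}; now {H}.
Read '0': H→{H}; now {H}.
Read '0': H→{H}; now {H}.
Read '0': H→{H}; now {H}.
Read '1': H→{E, H}; now {E, H}.
Read '1': E→{D, E, H}, H→{E, H}; now {D, E, H}.
State H is in {D, E, H}.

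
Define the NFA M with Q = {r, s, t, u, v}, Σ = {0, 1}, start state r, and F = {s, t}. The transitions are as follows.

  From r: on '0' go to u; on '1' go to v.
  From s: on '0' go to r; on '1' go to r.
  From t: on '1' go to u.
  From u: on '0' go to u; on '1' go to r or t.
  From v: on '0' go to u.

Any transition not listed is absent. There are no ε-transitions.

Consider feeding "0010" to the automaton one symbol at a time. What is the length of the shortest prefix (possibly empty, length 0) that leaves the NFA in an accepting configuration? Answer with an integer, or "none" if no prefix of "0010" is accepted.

Start in {r}.
Read '0': r→{u}; now {u}.
Read '0': u→{u}; now {u}.
Read '1': u→{r, t}; now {r, t}.
None of the earlier sets intersect F, but {r, t} does.

3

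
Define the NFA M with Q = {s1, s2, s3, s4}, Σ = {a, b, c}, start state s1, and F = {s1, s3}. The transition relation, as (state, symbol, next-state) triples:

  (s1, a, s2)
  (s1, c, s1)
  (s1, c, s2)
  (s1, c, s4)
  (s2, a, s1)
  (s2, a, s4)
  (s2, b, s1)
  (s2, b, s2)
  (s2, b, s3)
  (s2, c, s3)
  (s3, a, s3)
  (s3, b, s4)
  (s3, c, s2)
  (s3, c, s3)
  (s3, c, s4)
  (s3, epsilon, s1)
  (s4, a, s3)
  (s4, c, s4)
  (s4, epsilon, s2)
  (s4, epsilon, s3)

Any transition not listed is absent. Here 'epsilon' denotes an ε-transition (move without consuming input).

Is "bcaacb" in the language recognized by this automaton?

No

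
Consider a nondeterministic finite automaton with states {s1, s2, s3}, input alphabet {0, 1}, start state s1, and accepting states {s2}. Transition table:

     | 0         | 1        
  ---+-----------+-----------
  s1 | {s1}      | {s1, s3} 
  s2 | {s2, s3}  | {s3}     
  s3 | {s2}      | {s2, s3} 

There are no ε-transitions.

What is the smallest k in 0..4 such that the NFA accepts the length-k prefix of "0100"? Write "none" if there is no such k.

3

Start in {s1}.
Read '0': {s1} → {s1}.
Read '1': {s1} → {s1, s3}.
Read '0': {s1, s3} → {s1, s2}.
None of the earlier sets intersect F, but {s1, s2} does.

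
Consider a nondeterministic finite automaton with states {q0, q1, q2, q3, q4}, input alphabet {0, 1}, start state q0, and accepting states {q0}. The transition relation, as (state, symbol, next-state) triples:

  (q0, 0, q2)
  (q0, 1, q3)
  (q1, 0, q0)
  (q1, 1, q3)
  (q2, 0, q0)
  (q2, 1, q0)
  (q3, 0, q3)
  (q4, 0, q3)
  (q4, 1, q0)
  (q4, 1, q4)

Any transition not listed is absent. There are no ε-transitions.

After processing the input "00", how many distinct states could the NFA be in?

Start in {q0}.
Read '0': q0→{q2}; now {q2}.
Read '0': q2→{q0}; now {q0}.
That set has 1 state.

1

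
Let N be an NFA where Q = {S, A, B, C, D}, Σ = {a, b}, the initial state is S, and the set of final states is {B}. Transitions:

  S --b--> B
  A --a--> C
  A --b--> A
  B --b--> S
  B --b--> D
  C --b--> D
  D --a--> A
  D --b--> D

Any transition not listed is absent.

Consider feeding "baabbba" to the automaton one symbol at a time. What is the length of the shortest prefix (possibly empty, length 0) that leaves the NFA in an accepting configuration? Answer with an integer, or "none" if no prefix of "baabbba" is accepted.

1

Start in {S}.
Read 'b': S→{B}; now {B}.
None of the earlier sets intersect F, but {B} does.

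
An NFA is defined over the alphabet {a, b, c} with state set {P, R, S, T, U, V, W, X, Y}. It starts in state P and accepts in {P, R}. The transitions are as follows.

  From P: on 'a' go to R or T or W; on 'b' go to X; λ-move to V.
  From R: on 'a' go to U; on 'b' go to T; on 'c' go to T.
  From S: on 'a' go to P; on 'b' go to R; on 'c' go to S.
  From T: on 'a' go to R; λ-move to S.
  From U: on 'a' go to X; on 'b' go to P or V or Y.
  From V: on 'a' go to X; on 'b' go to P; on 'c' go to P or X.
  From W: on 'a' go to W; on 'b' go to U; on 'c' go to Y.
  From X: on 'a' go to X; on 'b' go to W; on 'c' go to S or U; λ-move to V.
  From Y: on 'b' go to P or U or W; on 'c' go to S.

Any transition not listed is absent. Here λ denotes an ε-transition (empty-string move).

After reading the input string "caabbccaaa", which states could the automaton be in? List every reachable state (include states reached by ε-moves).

Start: ε-closure({P}) = {P, V}.
Read 'c': {P, V} → {P, V, X}.
Read 'a': {P, V, X} → {R, S, T, V, W, X}.
Read 'a': {R, S, T, V, W, X} → {P, R, U, V, W, X}.
Read 'b': {P, R, U, V, W, X} → {P, S, T, U, V, W, X, Y}.
Read 'b': {P, S, T, U, V, W, X, Y} → {P, R, U, V, W, X, Y}.
Read 'c': {P, R, U, V, W, X, Y} → {P, S, T, U, V, X, Y}.
Read 'c': {P, S, T, U, V, X, Y} → {P, S, U, V, X}.
Read 'a': {P, S, U, V, X} → {P, R, S, T, V, W, X}.
Read 'a': {P, R, S, T, V, W, X} → {P, R, S, T, U, V, W, X}.
Read 'a': {P, R, S, T, U, V, W, X} → {P, R, S, T, U, V, W, X}.

{P, R, S, T, U, V, W, X}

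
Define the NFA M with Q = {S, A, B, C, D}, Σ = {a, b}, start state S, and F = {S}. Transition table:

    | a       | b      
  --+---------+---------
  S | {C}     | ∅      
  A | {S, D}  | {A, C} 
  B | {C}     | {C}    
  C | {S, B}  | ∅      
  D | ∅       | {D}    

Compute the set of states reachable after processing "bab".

Start in {S}.
Read 'b': S→∅; now ∅.
The set is empty and remains empty for the remaining 2 symbols.

∅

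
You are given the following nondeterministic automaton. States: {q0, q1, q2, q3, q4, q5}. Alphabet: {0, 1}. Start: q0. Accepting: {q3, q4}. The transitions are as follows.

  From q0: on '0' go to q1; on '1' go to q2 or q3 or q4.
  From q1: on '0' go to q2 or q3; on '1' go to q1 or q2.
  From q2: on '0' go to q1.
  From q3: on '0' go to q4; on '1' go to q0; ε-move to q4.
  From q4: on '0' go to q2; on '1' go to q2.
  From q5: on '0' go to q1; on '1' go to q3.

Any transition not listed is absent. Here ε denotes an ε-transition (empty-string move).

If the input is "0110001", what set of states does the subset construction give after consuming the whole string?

{q0, q1, q2}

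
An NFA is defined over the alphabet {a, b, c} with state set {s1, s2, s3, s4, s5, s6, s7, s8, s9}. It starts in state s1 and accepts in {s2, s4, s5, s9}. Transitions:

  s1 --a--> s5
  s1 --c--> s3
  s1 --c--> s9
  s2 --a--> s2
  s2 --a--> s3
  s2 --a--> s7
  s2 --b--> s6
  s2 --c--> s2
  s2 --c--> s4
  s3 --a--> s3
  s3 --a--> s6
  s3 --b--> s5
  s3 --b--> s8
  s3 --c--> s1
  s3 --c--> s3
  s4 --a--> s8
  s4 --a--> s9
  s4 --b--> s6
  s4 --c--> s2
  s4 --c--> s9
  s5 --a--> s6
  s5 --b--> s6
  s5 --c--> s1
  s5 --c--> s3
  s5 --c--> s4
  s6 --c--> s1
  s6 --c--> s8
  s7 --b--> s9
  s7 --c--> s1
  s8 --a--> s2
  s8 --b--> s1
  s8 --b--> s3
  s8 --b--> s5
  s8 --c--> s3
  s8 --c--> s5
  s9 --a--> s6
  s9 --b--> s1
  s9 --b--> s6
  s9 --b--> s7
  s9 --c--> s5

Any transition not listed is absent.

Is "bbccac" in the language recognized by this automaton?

No

Start in {s1}.
Read 'b': {s1} → ∅.
The set is empty and remains empty for the remaining 5 symbols.
The final set ∅ contains no accepting state.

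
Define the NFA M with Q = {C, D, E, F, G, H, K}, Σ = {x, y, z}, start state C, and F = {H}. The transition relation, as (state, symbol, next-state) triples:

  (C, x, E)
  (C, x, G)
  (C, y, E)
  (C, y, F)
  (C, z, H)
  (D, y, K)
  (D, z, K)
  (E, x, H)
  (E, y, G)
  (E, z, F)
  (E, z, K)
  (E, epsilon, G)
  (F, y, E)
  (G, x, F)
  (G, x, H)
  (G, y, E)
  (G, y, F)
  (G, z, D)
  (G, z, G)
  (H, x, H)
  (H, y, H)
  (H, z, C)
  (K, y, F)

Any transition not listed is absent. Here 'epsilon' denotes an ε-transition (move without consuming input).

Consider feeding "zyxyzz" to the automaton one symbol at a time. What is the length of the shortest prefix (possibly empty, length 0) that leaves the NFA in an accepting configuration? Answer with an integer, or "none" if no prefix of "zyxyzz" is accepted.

Start in {C}.
Read 'z': C→{H}; now {H}.
None of the earlier sets intersect F, but {H} does.

1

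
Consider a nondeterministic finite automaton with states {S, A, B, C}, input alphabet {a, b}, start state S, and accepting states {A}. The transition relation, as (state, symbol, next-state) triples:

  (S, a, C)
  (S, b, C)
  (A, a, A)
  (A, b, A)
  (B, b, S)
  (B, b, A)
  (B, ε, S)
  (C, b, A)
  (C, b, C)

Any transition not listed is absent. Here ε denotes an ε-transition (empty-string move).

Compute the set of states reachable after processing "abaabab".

Start in {S}.
Read 'a': {S} → {C}.
Read 'b': {C} → {A, C}.
Read 'a': {A, C} → {A}.
Read 'a': {A} → {A}.
Read 'b': {A} → {A}.
Read 'a': {A} → {A}.
Read 'b': {A} → {A}.

{A}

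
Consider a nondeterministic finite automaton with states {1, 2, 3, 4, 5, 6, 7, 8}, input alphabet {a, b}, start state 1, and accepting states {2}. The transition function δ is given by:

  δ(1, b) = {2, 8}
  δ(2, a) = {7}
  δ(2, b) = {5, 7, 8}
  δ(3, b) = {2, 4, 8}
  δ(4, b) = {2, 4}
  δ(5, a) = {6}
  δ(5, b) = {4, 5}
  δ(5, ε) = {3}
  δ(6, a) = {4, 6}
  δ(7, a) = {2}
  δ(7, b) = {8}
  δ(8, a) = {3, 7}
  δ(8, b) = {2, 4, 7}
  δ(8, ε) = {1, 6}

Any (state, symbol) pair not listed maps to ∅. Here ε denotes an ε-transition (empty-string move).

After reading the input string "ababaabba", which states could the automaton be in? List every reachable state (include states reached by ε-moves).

Start in {1}.
Read 'a': {1} → ∅.
The set is empty and remains empty for the remaining 8 symbols.

∅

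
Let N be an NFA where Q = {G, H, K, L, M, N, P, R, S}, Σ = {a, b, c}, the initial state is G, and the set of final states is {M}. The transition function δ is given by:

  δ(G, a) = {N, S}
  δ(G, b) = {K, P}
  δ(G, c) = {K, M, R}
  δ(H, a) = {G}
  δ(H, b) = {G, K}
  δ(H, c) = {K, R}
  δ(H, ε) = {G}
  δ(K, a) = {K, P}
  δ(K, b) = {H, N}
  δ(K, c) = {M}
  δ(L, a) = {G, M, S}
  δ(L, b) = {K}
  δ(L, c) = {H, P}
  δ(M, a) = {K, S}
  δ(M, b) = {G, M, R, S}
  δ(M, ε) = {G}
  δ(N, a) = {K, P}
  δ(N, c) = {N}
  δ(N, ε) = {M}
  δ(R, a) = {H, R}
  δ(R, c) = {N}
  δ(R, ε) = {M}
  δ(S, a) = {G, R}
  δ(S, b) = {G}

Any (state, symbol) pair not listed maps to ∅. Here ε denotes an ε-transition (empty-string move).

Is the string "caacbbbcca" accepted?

Yes

Start in {G}.
Read 'c': G→{K, M, R}; union {K, M, R}; ε-closure = {G, K, M, R}.
Read 'a': G→{N, S}, K→{K, P}, M→{K, S}, R→{H, R}; union {H, K, N, P, R, S}; ε-closure = {G, H, K, M, N, P, R, S}.
Read 'a': G→{N, S}, H→{G}, K→{K, P}, M→{K, S}, N→{K, P}, P→∅, R→{H, R}, S→{G, R}; union {G, H, K, N, P, R, S}; ε-closure = {G, H, K, M, N, P, R, S}.
Read 'c': G→{K, M, R}, H→{K, R}, K→{M}, M→∅, N→{N}, P→∅, R→{N}, S→∅; union {K, M, N, R}; ε-closure = {G, K, M, N, R}.
Read 'b': G→{K, P}, K→{H, N}, M→{G, M, R, S}, N→∅, R→∅; now {G, H, K, M, N, P, R, S}.
Read 'b': G→{K, P}, H→{G, K}, K→{H, N}, M→{G, M, R, S}, N→∅, P→∅, R→∅, S→{G}; now {G, H, K, M, N, P, R, S}.
Read 'b': G→{K, P}, H→{G, K}, K→{H, N}, M→{G, M, R, S}, N→∅, P→∅, R→∅, S→{G}; now {G, H, K, M, N, P, R, S}.
Read 'c': G→{K, M, R}, H→{K, R}, K→{M}, M→∅, N→{N}, P→∅, R→{N}, S→∅; union {K, M, N, R}; ε-closure = {G, K, M, N, R}.
Read 'c': G→{K, M, R}, K→{M}, M→∅, N→{N}, R→{N}; union {K, M, N, R}; ε-closure = {G, K, M, N, R}.
Read 'a': G→{N, S}, K→{K, P}, M→{K, S}, N→{K, P}, R→{H, R}; union {H, K, N, P, R, S}; ε-closure = {G, H, K, M, N, P, R, S}.
The final set {G, H, K, M, N, P, R, S} contains the accepting state M.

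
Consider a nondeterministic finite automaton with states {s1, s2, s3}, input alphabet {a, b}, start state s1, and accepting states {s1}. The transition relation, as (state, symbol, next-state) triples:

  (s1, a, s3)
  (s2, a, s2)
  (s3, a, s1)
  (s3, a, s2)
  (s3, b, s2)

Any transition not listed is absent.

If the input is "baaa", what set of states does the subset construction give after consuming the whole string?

Start in {s1}.
Read 'b': s1→∅; now ∅.
The set is empty and remains empty for the remaining 3 symbols.

∅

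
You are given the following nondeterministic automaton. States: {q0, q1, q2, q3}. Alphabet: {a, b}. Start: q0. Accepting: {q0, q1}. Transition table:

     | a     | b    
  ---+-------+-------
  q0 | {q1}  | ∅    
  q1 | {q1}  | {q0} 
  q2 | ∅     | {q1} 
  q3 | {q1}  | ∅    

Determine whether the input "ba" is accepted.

Start in {q0}.
Read 'b': q0→∅; now ∅.
The set is empty and remains empty for the remaining 1 symbol.
The final set ∅ contains no accepting state.

No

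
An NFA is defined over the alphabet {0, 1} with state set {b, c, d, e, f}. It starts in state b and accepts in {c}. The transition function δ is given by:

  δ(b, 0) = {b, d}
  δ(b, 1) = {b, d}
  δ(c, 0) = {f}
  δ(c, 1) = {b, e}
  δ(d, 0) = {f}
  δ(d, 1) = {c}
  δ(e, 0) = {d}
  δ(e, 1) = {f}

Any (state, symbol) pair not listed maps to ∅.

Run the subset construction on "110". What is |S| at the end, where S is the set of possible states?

3

Start in {b}.
Read '1': {b} → {b, d}.
Read '1': {b, d} → {b, c, d}.
Read '0': {b, c, d} → {b, d, f}.
That set has 3 states.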